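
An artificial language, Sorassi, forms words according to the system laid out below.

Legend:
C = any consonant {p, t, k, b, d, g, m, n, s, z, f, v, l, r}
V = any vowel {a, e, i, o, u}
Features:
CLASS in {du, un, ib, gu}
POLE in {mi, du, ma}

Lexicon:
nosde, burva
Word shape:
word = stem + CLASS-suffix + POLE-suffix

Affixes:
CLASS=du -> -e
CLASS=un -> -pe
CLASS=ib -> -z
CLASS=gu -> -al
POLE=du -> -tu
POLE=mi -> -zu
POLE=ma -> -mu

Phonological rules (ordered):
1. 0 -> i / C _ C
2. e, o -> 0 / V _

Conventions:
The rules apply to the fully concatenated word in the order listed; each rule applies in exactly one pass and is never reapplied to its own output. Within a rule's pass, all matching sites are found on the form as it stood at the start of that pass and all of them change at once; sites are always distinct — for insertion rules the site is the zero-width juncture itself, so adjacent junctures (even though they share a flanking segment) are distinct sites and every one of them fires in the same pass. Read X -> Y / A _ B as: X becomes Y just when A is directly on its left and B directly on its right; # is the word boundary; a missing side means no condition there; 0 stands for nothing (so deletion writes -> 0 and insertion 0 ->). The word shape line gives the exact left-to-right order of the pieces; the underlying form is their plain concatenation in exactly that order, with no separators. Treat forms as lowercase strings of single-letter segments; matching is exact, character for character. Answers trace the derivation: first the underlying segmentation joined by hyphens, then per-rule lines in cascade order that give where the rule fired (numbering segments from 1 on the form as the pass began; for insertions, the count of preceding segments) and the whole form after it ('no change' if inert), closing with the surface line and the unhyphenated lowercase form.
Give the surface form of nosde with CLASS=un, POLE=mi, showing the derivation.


underlying: nosde-pe-zu
1. 0 -> i / C _ C: inserts after position(s) 3: nosidepezu
2. e, o -> 0 / V _: no change
surface: nosidepezu


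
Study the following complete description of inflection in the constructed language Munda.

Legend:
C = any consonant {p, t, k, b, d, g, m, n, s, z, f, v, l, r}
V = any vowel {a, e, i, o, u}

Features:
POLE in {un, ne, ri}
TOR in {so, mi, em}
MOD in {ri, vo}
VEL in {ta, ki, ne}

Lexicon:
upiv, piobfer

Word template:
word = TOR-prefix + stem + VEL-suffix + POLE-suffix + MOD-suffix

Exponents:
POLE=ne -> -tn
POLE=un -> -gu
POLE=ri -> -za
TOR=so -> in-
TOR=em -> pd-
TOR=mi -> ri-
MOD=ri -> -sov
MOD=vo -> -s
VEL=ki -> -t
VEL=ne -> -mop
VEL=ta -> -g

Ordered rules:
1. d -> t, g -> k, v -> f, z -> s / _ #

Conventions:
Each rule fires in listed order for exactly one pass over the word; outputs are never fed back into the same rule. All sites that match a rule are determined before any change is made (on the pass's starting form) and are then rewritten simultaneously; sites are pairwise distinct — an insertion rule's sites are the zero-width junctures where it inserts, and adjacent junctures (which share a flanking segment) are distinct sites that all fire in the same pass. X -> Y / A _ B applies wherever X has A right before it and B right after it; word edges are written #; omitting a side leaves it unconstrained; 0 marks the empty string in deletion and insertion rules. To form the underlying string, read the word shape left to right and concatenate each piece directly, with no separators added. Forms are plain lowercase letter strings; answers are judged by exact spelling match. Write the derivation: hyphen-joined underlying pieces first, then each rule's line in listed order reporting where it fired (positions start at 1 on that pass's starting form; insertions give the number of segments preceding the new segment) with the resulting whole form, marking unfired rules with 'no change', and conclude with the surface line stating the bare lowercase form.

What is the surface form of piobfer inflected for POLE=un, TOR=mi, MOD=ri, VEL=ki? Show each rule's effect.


underlying: ri-piobfer-t-gu-sov
1. d -> t, g -> k, v -> f, z -> s / _ #: fires at position(s) 15: ripiobfertgusof
surface: ripiobfertgusof


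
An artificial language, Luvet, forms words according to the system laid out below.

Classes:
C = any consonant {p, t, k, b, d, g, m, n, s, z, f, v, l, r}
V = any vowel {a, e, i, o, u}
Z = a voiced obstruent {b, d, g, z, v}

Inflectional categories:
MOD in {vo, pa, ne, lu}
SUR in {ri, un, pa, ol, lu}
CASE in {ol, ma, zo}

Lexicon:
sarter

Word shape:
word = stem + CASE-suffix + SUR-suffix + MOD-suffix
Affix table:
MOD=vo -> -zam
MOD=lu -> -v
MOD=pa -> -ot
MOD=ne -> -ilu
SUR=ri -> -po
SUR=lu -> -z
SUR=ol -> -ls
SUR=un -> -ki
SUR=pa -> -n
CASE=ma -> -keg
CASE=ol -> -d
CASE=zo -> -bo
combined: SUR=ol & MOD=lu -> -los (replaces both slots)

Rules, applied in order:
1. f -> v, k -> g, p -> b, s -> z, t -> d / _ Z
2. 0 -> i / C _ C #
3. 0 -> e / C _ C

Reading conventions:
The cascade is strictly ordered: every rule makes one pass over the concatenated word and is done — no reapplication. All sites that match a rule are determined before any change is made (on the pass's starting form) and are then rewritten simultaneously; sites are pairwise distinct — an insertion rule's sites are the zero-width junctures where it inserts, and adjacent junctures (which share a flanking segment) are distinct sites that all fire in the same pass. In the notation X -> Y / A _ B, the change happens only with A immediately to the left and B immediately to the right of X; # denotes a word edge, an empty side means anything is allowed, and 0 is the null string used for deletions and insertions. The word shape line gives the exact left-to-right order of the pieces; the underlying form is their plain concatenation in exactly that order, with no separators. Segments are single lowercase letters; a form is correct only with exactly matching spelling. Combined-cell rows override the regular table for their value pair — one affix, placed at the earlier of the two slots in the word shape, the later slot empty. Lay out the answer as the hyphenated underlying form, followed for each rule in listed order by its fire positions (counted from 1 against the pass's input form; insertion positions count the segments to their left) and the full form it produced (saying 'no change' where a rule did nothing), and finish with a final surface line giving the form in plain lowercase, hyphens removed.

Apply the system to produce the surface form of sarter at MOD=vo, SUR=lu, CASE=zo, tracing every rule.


underlying: sarter-bo-z-zam
1. f -> v, k -> g, p -> b, s -> z, t -> d / _ Z: no change
2. 0 -> i / C _ C #: no change
3. 0 -> e / C _ C: inserts after position(s) 3, 6, 9: sareterebozezam
surface: sareterebozezam


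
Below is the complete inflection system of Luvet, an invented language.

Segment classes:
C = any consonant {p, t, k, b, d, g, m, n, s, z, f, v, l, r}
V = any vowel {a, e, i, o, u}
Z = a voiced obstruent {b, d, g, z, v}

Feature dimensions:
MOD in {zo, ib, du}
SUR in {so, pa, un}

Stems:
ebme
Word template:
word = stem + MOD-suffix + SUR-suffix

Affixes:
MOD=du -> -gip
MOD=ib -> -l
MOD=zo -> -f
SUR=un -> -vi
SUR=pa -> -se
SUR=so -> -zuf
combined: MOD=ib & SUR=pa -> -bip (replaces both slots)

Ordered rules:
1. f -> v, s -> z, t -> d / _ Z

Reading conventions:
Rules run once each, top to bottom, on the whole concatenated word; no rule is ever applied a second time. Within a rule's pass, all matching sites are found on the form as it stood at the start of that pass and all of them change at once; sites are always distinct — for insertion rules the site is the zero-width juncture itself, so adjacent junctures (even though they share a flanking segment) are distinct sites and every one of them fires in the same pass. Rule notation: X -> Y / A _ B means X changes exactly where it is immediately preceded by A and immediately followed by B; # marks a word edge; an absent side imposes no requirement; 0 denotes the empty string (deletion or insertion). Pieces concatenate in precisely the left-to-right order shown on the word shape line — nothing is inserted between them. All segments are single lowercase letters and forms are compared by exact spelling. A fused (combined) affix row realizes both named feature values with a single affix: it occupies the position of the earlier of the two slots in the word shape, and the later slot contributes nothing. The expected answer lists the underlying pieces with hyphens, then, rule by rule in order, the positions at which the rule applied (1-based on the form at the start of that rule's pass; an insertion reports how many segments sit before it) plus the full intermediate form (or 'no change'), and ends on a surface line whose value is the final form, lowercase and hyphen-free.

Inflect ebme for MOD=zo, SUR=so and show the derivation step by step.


underlying: ebme-f-zuf
1. f -> v, s -> z, t -> d / _ Z: fires at position(s) 5: ebmevzuf
surface: ebmevzuf


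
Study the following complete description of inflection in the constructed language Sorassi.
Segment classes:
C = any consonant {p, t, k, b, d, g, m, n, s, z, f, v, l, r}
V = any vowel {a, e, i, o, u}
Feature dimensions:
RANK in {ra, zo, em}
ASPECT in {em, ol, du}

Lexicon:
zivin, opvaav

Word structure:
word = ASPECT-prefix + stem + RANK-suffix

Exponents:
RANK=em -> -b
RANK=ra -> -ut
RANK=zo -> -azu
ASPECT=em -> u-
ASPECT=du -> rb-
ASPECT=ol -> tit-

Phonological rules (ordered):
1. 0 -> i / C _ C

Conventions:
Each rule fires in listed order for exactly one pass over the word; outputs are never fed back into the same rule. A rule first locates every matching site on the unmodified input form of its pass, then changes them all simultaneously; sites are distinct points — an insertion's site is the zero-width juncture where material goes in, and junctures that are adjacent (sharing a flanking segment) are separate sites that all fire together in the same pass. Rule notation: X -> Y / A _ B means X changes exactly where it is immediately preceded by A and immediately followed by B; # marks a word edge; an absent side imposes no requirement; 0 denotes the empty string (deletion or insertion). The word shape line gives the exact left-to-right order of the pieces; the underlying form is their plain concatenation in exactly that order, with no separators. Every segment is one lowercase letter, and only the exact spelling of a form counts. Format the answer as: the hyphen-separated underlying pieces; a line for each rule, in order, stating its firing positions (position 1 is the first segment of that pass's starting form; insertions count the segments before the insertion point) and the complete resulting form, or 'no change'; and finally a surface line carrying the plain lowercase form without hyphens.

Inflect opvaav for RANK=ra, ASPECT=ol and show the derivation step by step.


underlying: tit-opvaav-ut
1. 0 -> i / C _ C: inserts after position(s) 5: titopivaavut
surface: titopivaavut


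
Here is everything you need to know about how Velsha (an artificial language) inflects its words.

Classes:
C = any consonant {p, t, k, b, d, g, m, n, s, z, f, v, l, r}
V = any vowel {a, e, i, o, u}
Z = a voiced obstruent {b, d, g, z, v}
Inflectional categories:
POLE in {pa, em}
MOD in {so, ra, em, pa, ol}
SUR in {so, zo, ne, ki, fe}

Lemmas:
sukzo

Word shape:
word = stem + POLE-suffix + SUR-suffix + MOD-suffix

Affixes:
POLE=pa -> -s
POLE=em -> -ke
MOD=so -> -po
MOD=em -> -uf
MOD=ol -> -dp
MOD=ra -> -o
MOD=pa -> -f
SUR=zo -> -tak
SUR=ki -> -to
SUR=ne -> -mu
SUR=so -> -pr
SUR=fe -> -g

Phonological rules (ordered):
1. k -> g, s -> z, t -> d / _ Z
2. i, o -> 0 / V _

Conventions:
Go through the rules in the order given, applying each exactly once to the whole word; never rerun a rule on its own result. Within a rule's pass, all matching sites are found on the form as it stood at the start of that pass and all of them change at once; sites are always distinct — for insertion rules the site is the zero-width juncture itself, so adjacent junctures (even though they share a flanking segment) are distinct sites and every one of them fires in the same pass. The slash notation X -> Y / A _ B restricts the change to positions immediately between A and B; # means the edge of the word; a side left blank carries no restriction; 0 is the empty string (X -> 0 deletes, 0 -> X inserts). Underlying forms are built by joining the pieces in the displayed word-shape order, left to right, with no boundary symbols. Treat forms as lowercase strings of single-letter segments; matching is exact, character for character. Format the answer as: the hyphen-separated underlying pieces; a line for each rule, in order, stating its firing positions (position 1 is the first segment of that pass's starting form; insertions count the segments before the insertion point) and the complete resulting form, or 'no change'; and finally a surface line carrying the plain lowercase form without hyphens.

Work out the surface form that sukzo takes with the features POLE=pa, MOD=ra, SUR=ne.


underlying: sukzo-s-mu-o
1. k -> g, s -> z, t -> d / _ Z: fires at position(s) 3: sugzosmuo
2. i, o -> 0 / V _: fires at position(s) 9: sugzosmu
surface: sugzosmu


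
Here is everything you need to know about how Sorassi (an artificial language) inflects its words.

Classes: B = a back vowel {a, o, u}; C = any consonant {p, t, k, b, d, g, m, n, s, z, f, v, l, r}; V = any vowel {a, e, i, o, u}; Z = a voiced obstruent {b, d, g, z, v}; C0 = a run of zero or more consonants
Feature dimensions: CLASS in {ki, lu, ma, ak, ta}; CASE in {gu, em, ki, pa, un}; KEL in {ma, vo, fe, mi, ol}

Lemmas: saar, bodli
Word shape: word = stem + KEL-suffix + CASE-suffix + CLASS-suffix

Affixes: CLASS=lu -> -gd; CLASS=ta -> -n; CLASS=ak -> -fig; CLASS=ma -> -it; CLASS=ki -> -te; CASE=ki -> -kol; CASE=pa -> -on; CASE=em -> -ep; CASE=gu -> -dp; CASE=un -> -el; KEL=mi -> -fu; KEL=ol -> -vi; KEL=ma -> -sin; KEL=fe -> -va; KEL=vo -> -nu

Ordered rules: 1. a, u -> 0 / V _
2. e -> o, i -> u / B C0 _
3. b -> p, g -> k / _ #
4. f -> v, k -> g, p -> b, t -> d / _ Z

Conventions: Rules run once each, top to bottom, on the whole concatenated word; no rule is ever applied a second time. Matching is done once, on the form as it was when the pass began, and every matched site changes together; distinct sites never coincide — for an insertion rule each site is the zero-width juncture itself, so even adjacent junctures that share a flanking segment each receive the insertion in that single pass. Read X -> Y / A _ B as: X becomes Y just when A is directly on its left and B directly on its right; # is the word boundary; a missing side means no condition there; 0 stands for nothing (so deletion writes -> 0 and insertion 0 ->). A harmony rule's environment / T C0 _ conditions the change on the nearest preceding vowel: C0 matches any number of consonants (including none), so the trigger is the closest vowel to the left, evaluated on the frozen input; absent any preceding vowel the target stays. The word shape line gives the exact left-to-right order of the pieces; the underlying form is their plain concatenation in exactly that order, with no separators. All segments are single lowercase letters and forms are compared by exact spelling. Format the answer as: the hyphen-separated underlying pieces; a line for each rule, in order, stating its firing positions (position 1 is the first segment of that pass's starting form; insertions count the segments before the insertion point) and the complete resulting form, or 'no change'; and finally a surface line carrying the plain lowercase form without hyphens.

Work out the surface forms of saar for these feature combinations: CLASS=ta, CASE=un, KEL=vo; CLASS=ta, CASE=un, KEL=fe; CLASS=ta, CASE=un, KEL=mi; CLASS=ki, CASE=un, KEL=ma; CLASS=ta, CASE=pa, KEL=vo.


cell CLASS=ta, CASE=un, KEL=vo:
underlying: saar-nu-el-n
1. a, u -> 0 / V _: fires at position(s) 3: sarnueln
2. e -> o, i -> u / B C0 _: fires at position(s) 6: sarnuoln
3. b -> p, g -> k / _ #: no change
4. f -> v, k -> g, p -> b, t -> d / _ Z: no change
surface: sarnuoln

cell CLASS=ta, CASE=un, KEL=fe:
underlying: saar-va-el-n
1. a, u -> 0 / V _: fires at position(s) 3: sarvaeln
2. e -> o, i -> u / B C0 _: fires at position(s) 6: sarvaoln
3. b -> p, g -> k / _ #: no change
4. f -> v, k -> g, p -> b, t -> d / _ Z: no change
surface: sarvaoln

cell CLASS=ta, CASE=un, KEL=mi:
underlying: saar-fu-el-n
1. a, u -> 0 / V _: fires at position(s) 3: sarfueln
2. e -> o, i -> u / B C0 _: fires at position(s) 6: sarfuoln
3. b -> p, g -> k / _ #: no change
4. f -> v, k -> g, p -> b, t -> d / _ Z: no change
surface: sarfuoln

cell CLASS=ki, CASE=un, KEL=ma:
underlying: saar-sin-el-te
1. a, u -> 0 / V _: fires at position(s) 3: sarsinelte
2. e -> o, i -> u / B C0 _: fires at position(s) 5: sarsunelte
3. b -> p, g -> k / _ #: no change
4. f -> v, k -> g, p -> b, t -> d / _ Z: no change
surface: sarsunelte

cell CLASS=ta, CASE=pa, KEL=vo:
underlying: saar-nu-on-n
1. a, u -> 0 / V _: fires at position(s) 3: sarnuonn
2. e -> o, i -> u / B C0 _: no change
3. b -> p, g -> k / _ #: no change
4. f -> v, k -> g, p -> b, t -> d / _ Z: no change
surface: sarnuonn


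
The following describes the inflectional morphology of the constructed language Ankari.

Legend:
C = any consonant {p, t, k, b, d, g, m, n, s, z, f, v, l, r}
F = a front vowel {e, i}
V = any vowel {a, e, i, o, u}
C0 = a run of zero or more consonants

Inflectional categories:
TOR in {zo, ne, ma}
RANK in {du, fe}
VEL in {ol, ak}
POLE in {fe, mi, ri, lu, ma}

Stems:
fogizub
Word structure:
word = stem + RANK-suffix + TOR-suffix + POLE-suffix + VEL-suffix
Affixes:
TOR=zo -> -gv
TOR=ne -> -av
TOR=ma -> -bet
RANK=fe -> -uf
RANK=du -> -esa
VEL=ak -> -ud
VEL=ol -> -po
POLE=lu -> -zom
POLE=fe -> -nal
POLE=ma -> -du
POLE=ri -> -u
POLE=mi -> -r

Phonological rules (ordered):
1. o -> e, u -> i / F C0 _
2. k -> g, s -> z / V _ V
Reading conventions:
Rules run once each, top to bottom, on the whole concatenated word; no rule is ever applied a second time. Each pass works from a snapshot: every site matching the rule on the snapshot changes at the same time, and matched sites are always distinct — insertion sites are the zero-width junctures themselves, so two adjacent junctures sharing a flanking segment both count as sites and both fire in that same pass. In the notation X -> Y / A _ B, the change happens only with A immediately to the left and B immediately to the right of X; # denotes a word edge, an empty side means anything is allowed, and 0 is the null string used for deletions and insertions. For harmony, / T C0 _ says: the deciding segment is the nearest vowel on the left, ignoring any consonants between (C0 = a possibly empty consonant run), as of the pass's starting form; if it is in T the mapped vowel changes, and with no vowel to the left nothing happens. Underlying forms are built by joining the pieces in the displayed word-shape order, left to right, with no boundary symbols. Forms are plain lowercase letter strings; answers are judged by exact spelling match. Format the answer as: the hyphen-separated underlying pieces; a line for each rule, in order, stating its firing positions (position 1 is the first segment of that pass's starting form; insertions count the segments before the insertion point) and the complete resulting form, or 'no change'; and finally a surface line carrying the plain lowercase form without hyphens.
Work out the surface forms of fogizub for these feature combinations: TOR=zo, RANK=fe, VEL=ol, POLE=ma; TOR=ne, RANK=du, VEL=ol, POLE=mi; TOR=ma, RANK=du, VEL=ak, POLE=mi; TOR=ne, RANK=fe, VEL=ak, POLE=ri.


cell TOR=zo, RANK=fe, VEL=ol, POLE=ma:
underlying: fogizub-uf-gv-du-po
1. o -> e, u -> i / F C0 _: fires at position(s) 6: fogizibufgvdupo
2. k -> g, s -> z / V _ V: no change
surface: fogizibufgvdupo

cell TOR=ne, RANK=du, VEL=ol, POLE=mi:
underlying: fogizub-esa-av-r-po
1. o -> e, u -> i / F C0 _: fires at position(s) 6: fogizibesaavrpo
2. k -> g, s -> z / V _ V: fires at position(s) 9: fogizibezaavrpo
surface: fogizibezaavrpo

cell TOR=ma, RANK=du, VEL=ak, POLE=mi:
underlying: fogizub-esa-bet-r-ud
1. o -> e, u -> i / F C0 _: fires at position(s) 6, 15: fogizibesabetrid
2. k -> g, s -> z / V _ V: fires at position(s) 9: fogizibezabetrid
surface: fogizibezabetrid

cell TOR=ne, RANK=fe, VEL=ak, POLE=ri:
underlying: fogizub-uf-av-u-ud
1. o -> e, u -> i / F C0 _: fires at position(s) 6: fogizibufavuud
2. k -> g, s -> z / V _ V: no change
surface: fogizibufavuud


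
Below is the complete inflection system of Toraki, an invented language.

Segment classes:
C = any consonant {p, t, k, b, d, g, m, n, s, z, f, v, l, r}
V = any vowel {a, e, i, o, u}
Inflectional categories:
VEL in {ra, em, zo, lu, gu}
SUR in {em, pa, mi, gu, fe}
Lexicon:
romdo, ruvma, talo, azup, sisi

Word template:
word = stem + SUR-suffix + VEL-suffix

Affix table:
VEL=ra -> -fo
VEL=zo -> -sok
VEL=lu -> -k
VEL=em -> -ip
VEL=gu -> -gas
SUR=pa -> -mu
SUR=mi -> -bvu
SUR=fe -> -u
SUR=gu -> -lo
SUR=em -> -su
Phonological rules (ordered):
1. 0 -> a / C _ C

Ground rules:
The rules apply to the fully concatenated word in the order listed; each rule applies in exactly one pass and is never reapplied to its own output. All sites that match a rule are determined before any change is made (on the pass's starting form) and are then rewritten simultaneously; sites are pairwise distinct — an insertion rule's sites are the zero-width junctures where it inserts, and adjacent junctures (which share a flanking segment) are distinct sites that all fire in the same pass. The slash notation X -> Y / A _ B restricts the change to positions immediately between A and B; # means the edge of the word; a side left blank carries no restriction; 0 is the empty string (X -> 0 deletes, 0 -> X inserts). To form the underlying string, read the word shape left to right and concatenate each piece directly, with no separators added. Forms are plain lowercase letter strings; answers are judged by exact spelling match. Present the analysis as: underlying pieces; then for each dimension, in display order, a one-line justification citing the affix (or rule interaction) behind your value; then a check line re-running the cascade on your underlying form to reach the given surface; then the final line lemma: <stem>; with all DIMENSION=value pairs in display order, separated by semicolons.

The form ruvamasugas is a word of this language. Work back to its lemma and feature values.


underlying: ruvma-su-gas
VEL=gu - signalled by the affix -gas
SUR=em - signalled by the affix -su
check: ruvmasugas -> ruvamasugas
lemma: ruvma; VEL=gu; SUR=em


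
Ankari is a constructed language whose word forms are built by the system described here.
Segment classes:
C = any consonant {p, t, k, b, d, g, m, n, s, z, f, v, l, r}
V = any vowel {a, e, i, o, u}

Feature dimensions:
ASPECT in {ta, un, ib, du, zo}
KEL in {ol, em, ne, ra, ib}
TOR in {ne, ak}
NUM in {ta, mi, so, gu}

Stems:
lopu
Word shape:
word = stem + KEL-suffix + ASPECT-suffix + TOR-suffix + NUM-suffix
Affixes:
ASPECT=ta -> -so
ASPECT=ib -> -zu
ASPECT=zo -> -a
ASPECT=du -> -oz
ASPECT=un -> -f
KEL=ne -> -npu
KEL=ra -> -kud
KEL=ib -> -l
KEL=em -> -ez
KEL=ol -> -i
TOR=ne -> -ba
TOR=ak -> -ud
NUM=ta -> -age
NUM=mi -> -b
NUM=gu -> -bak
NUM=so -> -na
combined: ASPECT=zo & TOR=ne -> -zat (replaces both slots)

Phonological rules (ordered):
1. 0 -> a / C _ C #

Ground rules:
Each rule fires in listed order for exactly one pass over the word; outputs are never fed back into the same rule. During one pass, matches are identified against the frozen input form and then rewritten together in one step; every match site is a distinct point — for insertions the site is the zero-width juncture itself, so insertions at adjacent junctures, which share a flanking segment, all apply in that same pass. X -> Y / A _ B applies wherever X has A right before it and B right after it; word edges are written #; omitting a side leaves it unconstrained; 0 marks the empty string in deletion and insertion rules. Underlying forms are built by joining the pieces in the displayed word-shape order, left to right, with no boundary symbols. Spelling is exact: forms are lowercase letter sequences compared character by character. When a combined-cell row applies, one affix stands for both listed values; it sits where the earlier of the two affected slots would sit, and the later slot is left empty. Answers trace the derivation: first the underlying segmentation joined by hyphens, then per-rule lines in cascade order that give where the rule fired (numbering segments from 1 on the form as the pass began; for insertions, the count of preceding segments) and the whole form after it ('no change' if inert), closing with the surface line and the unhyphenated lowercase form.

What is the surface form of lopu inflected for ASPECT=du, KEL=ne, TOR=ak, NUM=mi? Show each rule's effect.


underlying: lopu-npu-oz-ud-b
1. 0 -> a / C _ C #: inserts after position(s) 11: lopunpuozudab
surface: lopunpuozudab


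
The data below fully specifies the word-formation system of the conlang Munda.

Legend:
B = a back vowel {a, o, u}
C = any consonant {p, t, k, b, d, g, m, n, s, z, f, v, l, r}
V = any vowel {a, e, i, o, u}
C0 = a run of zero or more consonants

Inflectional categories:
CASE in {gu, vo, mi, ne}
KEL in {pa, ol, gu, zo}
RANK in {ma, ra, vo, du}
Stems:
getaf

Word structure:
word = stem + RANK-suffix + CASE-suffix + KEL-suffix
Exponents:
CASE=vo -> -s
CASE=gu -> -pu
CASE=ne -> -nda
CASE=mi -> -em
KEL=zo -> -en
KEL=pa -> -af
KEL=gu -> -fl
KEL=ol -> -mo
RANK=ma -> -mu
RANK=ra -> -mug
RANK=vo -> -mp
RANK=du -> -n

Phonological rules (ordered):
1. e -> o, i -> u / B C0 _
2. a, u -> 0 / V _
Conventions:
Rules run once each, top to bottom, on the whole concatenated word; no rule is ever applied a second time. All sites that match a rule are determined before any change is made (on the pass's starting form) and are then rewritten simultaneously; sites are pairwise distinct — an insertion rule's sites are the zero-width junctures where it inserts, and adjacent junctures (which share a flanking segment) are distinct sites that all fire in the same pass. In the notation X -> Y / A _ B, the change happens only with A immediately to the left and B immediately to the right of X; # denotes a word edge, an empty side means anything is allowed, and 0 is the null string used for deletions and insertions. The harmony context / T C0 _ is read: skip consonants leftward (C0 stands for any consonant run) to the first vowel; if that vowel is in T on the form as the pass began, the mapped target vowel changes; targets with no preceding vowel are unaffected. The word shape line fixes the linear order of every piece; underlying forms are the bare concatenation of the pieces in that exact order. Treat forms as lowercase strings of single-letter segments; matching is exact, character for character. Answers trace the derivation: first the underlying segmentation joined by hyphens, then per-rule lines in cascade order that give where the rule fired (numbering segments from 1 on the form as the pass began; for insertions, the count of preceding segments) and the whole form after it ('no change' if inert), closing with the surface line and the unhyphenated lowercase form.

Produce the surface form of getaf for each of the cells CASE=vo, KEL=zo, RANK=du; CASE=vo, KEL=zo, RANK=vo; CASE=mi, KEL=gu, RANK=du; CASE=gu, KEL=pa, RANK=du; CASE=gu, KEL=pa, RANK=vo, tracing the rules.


cell CASE=vo, KEL=zo, RANK=du:
underlying: getaf-n-s-en
1. e -> o, i -> u / B C0 _: fires at position(s) 8: getafnson
2. a, u -> 0 / V _: no change
surface: getafnson

cell CASE=vo, KEL=zo, RANK=vo:
underlying: getaf-mp-s-en
1. e -> o, i -> u / B C0 _: fires at position(s) 9: getafmpson
2. a, u -> 0 / V _: no change
surface: getafmpson

cell CASE=mi, KEL=gu, RANK=du:
underlying: getaf-n-em-fl
1. e -> o, i -> u / B C0 _: fires at position(s) 7: getafnomfl
2. a, u -> 0 / V _: no change
surface: getafnomfl

cell CASE=gu, KEL=pa, RANK=du:
underlying: getaf-n-pu-af
1. e -> o, i -> u / B C0 _: no change
2. a, u -> 0 / V _: fires at position(s) 9: getafnpuf
surface: getafnpuf

cell CASE=gu, KEL=pa, RANK=vo:
underlying: getaf-mp-pu-af
1. e -> o, i -> u / B C0 _: no change
2. a, u -> 0 / V _: fires at position(s) 10: getafmppuf
surface: getafmppuf


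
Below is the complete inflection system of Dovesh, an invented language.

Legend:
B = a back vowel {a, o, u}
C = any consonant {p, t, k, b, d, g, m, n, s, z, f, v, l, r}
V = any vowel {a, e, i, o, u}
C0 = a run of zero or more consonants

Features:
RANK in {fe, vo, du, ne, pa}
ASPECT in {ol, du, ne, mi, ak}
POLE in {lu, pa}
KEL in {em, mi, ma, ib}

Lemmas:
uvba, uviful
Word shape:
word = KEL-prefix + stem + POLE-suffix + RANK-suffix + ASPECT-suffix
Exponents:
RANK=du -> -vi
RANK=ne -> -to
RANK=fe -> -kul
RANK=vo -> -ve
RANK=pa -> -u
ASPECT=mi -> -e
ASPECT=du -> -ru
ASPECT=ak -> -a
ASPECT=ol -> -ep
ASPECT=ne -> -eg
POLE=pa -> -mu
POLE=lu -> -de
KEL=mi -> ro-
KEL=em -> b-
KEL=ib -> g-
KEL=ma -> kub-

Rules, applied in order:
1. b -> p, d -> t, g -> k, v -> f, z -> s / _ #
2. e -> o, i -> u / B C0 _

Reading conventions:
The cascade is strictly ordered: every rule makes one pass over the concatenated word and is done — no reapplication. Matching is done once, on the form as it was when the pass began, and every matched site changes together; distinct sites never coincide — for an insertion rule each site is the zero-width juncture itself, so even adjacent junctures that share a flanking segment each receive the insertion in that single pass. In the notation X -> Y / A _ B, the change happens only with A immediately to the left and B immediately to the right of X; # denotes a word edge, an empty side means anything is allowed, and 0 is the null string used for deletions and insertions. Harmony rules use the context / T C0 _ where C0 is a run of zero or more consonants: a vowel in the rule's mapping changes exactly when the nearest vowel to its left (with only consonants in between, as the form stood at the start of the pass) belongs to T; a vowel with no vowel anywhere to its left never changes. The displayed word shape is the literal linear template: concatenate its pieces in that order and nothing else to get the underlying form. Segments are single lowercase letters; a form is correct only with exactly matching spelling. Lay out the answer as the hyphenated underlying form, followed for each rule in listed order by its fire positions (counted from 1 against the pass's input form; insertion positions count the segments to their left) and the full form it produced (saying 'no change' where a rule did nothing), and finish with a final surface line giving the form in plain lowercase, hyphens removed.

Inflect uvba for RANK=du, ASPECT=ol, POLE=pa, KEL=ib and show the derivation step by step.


underlying: g-uvba-mu-vi-ep
1. b -> p, d -> t, g -> k, v -> f, z -> s / _ #: no change
2. e -> o, i -> u / B C0 _: fires at position(s) 9: guvbamuvuep
surface: guvbamuvuep


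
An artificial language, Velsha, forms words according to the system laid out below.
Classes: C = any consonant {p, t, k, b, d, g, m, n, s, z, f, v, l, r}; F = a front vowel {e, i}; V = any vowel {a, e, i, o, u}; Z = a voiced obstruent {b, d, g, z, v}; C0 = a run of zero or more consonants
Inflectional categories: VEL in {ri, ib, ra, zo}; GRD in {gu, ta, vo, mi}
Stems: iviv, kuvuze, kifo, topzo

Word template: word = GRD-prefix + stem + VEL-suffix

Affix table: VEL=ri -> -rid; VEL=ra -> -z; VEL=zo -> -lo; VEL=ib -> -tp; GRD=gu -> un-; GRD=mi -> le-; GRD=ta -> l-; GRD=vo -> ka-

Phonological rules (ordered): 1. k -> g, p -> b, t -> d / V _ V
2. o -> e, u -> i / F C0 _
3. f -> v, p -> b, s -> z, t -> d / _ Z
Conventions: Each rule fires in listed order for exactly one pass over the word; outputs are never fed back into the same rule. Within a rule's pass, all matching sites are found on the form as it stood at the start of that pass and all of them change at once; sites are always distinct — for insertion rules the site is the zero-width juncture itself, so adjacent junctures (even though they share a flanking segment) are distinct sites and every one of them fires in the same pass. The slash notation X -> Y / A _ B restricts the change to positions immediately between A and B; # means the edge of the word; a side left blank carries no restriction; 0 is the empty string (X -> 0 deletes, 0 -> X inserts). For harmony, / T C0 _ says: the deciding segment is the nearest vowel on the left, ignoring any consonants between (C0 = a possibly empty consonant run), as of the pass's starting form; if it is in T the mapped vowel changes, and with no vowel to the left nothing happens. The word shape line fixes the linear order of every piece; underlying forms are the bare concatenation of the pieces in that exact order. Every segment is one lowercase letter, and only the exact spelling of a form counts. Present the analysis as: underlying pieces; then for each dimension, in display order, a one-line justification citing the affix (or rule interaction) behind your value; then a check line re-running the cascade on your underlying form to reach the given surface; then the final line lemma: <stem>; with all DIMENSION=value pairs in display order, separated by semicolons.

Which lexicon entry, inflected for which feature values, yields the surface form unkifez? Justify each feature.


underlying: un-kifo-z
VEL=ra - signalled by the affix -z
GRD=gu - signalled by the affix un-
check: unkifoz -> unkifoz -> unkifez -> unkifez
lemma: kifo; VEL=ra; GRD=gu


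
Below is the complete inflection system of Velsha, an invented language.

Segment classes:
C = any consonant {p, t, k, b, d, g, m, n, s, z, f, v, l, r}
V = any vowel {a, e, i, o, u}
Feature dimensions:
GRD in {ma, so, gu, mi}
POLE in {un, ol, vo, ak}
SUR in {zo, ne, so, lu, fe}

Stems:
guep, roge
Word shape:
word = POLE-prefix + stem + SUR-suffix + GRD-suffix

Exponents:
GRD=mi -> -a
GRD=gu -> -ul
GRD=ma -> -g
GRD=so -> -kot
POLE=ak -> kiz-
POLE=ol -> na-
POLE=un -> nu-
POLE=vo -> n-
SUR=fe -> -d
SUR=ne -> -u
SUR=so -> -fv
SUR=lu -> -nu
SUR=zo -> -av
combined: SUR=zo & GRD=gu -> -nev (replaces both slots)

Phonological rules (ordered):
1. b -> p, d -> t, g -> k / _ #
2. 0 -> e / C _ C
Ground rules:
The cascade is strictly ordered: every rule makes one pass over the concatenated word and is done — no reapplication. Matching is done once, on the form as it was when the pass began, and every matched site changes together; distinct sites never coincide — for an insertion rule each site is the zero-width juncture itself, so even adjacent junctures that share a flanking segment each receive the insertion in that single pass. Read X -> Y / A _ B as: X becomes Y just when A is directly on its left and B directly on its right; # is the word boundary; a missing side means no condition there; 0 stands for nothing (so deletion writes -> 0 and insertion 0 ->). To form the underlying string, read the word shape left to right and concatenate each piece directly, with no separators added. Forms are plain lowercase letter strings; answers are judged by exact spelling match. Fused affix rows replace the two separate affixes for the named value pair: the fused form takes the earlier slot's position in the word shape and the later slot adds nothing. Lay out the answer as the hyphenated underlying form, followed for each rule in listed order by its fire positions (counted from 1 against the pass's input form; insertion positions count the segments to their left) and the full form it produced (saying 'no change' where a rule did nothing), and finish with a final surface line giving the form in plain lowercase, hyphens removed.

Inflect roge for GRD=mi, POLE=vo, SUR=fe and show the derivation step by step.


underlying: n-roge-d-a
1. b -> p, d -> t, g -> k / _ #: no change
2. 0 -> e / C _ C: inserts after position(s) 1: nerogeda
surface: nerogeda


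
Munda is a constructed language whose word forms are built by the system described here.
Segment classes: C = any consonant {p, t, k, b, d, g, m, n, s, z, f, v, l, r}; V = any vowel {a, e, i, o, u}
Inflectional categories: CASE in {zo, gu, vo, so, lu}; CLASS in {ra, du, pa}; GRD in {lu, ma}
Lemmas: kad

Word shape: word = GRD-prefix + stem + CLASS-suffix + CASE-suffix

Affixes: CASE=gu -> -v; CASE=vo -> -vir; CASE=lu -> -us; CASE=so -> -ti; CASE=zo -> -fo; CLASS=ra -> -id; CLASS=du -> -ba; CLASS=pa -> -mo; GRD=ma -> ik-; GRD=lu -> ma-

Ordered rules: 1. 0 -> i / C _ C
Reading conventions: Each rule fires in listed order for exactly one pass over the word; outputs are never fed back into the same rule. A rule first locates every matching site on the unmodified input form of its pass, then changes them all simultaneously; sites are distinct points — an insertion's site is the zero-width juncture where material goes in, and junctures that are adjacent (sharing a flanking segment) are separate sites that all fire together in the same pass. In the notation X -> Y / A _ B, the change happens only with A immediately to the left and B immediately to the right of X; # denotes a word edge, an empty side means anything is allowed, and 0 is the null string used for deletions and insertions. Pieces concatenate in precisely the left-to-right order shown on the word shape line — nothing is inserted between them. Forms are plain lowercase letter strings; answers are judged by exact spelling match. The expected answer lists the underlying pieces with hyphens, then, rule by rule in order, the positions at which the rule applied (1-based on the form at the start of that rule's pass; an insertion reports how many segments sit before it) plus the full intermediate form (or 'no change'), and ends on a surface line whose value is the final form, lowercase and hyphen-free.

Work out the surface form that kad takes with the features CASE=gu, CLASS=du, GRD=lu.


underlying: ma-kad-ba-v
1. 0 -> i / C _ C: inserts after position(s) 5: makadibav
surface: makadibav


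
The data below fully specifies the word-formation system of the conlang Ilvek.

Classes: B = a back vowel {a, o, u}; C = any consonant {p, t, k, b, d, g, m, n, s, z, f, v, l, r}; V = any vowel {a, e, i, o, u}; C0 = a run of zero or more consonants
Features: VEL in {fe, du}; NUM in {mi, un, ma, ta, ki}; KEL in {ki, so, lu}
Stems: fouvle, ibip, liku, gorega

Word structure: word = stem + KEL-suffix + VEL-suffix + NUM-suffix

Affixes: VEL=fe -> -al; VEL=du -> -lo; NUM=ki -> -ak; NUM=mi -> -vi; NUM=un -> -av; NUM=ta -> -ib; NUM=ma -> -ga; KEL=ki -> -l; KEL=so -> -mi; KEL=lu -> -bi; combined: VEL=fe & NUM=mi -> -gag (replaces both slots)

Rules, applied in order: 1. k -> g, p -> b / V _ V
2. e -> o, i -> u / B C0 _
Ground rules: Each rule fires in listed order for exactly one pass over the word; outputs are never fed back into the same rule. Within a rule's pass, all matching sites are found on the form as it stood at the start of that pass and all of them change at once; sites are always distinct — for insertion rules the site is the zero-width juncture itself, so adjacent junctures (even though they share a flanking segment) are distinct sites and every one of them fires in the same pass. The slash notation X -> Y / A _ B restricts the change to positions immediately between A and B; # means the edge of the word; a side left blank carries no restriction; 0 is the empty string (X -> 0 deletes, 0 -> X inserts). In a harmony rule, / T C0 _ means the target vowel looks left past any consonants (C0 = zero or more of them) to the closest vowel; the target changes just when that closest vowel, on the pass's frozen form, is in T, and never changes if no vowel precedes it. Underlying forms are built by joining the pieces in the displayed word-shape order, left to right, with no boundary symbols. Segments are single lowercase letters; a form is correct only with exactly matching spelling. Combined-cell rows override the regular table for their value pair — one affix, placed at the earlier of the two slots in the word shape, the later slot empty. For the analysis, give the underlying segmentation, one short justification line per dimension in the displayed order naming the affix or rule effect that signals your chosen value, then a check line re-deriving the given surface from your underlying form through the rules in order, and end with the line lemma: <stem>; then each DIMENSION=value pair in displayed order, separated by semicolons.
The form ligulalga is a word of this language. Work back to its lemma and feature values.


underlying: liku-l-al-ga
VEL=fe - signalled by the affix -al
NUM=ma - signalled by the affix -ga
KEL=ki - signalled by the affix -l
check: likulalga -> ligulalga -> ligulalga
lemma: liku; VEL=fe; NUM=ma; KEL=ki
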